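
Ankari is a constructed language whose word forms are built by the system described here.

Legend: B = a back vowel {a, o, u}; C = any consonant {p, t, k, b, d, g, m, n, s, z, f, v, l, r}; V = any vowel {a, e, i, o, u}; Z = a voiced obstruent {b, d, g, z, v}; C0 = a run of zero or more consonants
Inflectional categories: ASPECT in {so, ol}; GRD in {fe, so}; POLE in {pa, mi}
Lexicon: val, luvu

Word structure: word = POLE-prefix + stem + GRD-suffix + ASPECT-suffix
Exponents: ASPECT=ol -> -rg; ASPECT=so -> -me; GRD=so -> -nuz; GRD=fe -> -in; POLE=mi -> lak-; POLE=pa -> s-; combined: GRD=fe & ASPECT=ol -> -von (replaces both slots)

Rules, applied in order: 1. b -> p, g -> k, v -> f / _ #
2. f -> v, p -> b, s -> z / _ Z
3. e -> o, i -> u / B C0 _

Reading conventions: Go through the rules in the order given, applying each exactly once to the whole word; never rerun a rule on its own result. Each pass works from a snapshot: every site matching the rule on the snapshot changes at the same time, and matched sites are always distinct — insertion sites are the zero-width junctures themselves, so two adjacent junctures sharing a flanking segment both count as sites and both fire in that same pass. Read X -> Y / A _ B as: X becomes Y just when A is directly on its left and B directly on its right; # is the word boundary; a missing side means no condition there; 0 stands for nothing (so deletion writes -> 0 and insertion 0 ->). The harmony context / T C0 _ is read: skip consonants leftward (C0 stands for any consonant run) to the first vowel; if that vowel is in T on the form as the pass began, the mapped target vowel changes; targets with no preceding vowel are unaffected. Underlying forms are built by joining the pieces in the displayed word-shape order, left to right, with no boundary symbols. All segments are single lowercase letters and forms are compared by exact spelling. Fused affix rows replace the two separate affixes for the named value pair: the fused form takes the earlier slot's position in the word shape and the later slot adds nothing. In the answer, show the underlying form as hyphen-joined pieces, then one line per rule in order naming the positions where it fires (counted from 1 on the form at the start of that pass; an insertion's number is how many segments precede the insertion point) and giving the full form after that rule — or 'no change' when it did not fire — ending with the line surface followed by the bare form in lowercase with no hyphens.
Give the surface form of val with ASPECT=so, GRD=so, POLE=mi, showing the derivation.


underlying: lak-val-nuz-me
1. b -> p, g -> k, v -> f / _ #: no change
2. f -> v, p -> b, s -> z / _ Z: no change
3. e -> o, i -> u / B C0 _: fires at position(s) 11: lakvalnuzmo
surface: lakvalnuzmo


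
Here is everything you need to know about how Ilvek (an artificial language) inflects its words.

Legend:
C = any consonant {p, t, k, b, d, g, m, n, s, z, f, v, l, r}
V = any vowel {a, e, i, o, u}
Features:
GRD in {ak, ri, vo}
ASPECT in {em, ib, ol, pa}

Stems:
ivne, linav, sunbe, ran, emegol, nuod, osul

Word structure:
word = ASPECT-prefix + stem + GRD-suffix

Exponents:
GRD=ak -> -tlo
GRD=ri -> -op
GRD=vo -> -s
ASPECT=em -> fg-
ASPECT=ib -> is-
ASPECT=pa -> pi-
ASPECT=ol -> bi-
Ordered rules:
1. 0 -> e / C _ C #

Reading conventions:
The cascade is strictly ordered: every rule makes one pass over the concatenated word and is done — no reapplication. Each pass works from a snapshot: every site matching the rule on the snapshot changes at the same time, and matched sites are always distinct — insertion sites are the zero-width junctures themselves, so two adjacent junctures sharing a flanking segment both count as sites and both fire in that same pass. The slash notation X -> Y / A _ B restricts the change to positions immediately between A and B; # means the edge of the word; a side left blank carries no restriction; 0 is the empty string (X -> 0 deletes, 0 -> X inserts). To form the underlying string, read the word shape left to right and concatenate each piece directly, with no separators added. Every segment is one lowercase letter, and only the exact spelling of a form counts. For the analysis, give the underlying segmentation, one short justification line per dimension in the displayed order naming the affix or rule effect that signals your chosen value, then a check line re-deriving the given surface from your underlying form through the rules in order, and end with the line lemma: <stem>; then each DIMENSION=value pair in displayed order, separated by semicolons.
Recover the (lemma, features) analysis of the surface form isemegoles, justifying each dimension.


underlying: is-emegol-s
GRD=vo - signalled by the affix -s
ASPECT=ib - signalled by the affix is-
check: isemegols -> isemegoles
lemma: emegol; GRD=vo; ASPECT=ib


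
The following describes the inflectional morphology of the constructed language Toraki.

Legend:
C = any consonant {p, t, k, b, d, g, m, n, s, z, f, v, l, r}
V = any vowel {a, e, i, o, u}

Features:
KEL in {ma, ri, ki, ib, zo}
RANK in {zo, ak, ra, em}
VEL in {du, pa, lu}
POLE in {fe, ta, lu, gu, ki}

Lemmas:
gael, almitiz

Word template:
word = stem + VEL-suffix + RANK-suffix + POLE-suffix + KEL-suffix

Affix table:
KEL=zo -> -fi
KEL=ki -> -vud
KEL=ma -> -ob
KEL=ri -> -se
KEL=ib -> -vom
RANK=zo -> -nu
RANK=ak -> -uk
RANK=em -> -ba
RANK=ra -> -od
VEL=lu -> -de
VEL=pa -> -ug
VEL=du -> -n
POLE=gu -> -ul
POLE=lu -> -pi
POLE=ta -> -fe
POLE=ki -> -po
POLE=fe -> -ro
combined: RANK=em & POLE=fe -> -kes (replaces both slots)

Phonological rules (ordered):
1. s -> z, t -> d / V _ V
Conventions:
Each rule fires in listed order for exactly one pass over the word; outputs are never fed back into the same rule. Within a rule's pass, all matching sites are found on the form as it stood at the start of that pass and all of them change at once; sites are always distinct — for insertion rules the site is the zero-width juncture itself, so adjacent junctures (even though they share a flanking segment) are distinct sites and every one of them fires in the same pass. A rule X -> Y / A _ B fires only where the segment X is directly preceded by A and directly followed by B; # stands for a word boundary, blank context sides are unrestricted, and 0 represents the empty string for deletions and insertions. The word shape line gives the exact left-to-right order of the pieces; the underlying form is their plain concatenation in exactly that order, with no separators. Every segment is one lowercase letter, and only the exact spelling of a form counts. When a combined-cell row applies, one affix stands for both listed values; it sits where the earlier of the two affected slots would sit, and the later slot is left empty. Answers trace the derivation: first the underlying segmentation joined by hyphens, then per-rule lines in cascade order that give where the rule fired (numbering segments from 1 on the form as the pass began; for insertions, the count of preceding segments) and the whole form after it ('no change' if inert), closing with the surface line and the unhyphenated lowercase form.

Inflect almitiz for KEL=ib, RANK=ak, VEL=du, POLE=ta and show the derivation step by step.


underlying: almitiz-n-uk-fe-vom
1. s -> z, t -> d / V _ V: fires at position(s) 5: almidiznukfevom
surface: almidiznukfevom


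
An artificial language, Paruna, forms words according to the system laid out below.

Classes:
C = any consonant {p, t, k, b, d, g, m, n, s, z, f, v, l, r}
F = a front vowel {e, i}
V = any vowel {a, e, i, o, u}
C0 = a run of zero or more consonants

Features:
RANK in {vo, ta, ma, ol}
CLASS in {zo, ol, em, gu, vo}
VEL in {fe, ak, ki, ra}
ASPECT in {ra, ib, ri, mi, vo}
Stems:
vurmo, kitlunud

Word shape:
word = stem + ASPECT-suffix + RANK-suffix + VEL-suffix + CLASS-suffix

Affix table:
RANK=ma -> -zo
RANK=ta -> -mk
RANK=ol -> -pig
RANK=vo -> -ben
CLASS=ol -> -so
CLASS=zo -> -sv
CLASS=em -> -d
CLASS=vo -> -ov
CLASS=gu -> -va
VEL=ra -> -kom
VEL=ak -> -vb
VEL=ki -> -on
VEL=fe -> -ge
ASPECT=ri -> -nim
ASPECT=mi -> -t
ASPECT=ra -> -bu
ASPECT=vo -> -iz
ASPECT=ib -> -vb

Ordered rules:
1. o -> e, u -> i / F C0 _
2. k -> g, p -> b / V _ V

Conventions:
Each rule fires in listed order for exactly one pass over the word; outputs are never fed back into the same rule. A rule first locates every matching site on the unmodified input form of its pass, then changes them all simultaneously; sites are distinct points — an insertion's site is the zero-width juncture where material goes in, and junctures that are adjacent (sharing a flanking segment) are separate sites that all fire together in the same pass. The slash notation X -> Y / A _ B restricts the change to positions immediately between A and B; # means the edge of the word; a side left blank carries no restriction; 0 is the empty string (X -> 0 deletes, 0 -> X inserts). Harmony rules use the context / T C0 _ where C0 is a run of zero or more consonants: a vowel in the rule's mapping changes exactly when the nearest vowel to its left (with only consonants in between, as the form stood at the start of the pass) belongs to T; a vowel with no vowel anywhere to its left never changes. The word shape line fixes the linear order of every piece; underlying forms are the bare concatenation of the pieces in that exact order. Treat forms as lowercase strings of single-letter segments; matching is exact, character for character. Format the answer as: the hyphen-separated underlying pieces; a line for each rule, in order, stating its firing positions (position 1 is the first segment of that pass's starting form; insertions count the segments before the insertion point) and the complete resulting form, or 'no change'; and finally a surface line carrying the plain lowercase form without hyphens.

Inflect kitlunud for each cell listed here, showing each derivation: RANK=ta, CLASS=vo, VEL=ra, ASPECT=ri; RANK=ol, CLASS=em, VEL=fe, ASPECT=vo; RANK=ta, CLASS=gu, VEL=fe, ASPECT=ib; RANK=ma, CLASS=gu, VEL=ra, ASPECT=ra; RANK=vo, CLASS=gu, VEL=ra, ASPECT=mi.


cell RANK=ta, CLASS=vo, VEL=ra, ASPECT=ri:
underlying: kitlunud-nim-mk-kom-ov
1. o -> e, u -> i / F C0 _: fires at position(s) 5, 15: kitlinudnimmkkemov
2. k -> g, p -> b / V _ V: no change
surface: kitlinudnimmkkemov

cell RANK=ol, CLASS=em, VEL=fe, ASPECT=vo:
underlying: kitlunud-iz-pig-ge-d
1. o -> e, u -> i / F C0 _: fires at position(s) 5: kitlinudizpigged
2. k -> g, p -> b / V _ V: no change
surface: kitlinudizpigged

cell RANK=ta, CLASS=gu, VEL=fe, ASPECT=ib:
underlying: kitlunud-vb-mk-ge-va
1. o -> e, u -> i / F C0 _: fires at position(s) 5: kitlinudvbmkgeva
2. k -> g, p -> b / V _ V: no change
surface: kitlinudvbmkgeva

cell RANK=ma, CLASS=gu, VEL=ra, ASPECT=ra:
underlying: kitlunud-bu-zo-kom-va
1. o -> e, u -> i / F C0 _: fires at position(s) 5: kitlinudbuzokomva
2. k -> g, p -> b / V _ V: fires at position(s) 13: kitlinudbuzogomva
surface: kitlinudbuzogomva

cell RANK=vo, CLASS=gu, VEL=ra, ASPECT=mi:
underlying: kitlunud-t-ben-kom-va
1. o -> e, u -> i / F C0 _: fires at position(s) 5, 14: kitlinudtbenkemva
2. k -> g, p -> b / V _ V: no change
surface: kitlinudtbenkemva


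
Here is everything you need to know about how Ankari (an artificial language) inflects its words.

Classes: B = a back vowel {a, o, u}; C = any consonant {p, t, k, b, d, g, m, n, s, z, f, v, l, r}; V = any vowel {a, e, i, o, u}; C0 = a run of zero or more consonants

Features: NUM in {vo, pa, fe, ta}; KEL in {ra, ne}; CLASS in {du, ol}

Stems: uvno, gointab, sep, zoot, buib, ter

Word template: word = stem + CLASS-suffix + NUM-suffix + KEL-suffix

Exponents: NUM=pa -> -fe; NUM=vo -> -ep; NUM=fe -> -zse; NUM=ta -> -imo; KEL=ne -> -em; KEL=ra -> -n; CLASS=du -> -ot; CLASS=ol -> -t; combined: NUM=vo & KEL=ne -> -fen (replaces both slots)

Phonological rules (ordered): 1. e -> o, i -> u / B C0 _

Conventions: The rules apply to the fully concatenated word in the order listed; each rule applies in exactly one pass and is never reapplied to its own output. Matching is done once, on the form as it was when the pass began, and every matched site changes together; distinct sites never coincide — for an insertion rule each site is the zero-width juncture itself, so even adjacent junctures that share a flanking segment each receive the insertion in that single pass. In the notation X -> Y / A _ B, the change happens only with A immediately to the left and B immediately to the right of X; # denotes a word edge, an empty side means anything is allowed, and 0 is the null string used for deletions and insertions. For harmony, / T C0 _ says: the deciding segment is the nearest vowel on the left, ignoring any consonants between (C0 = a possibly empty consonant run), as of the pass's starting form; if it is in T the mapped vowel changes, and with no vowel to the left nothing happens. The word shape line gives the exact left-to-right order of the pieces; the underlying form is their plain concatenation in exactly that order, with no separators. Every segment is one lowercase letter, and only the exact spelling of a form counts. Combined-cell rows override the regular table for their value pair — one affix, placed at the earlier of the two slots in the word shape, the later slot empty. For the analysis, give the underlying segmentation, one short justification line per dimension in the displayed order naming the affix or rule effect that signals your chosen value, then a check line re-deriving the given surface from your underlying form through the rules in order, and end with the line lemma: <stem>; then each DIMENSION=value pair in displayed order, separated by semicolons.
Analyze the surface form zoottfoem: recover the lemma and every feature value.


underlying: zoot-t-fe-em
NUM=pa - signalled by the affix -fe
KEL=ne - signalled by the affix -em
CLASS=ol - signalled by the affix -t
check: zoottfeem -> zoottfoem
lemma: zoot; NUM=pa; KEL=ne; CLASS=ol


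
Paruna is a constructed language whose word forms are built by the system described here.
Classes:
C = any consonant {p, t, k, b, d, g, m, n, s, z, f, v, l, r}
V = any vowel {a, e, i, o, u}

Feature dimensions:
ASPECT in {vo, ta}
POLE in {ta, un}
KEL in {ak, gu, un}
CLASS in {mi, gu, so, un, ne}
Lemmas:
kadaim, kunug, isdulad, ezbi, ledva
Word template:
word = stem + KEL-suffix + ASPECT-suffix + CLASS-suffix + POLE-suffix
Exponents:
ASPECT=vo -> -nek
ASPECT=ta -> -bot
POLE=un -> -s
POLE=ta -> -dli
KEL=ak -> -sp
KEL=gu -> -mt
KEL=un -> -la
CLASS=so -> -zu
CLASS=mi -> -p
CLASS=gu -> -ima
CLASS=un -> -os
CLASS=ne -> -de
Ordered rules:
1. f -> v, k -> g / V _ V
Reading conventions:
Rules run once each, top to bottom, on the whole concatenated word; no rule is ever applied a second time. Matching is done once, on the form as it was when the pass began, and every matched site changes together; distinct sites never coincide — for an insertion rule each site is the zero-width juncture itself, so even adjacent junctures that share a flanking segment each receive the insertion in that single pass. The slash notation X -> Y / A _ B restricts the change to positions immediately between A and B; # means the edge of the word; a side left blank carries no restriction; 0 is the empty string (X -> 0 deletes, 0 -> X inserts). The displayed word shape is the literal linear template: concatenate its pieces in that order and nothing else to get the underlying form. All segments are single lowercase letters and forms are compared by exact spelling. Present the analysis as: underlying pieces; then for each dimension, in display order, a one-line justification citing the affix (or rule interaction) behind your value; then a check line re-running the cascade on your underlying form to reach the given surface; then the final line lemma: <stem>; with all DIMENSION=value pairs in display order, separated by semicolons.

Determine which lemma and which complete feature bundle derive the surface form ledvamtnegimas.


underlying: ledva-mt-nek-ima-s
ASPECT=vo - signalled by the affix -nek
POLE=un - signalled by the affix -s
KEL=gu - signalled by the affix -mt
CLASS=gu - signalled by the affix -ima
check: ledvamtnekimas -> ledvamtnegimas
lemma: ledva; ASPECT=vo; POLE=un; KEL=gu; CLASS=gu


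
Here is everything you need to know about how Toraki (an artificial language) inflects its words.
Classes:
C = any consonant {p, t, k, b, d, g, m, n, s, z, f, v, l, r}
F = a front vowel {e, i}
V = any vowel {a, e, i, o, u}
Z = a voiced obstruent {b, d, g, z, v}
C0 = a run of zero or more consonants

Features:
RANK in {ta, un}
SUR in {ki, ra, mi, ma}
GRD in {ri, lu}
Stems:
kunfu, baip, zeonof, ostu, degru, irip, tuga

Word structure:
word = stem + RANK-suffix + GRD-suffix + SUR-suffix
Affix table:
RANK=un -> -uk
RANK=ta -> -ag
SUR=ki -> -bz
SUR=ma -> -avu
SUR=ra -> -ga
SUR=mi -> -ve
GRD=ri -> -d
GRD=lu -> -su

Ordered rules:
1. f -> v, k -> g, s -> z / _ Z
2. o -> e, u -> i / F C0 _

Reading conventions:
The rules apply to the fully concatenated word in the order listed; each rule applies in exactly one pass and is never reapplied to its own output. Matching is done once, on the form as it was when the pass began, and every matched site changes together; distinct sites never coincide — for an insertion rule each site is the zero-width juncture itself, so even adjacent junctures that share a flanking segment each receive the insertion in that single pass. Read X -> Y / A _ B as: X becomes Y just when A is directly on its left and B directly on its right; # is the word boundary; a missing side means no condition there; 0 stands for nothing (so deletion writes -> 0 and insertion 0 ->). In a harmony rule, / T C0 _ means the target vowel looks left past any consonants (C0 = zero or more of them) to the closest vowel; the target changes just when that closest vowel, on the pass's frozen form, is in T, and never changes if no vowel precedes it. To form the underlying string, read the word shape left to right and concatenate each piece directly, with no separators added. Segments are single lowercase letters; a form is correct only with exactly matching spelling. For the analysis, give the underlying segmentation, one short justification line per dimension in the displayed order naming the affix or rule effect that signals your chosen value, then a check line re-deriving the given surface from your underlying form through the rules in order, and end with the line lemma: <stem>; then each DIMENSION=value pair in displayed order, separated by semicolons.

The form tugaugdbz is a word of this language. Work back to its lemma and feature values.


underlying: tuga-uk-d-bz
RANK=un - signalled by the affix -uk
SUR=ki - signalled by the affix -bz
GRD=ri - signalled by the affix -d
check: tugaukdbz -> tugaugdbz -> tugaugdbz
lemma: tuga; RANK=un; SUR=ki; GRD=ri


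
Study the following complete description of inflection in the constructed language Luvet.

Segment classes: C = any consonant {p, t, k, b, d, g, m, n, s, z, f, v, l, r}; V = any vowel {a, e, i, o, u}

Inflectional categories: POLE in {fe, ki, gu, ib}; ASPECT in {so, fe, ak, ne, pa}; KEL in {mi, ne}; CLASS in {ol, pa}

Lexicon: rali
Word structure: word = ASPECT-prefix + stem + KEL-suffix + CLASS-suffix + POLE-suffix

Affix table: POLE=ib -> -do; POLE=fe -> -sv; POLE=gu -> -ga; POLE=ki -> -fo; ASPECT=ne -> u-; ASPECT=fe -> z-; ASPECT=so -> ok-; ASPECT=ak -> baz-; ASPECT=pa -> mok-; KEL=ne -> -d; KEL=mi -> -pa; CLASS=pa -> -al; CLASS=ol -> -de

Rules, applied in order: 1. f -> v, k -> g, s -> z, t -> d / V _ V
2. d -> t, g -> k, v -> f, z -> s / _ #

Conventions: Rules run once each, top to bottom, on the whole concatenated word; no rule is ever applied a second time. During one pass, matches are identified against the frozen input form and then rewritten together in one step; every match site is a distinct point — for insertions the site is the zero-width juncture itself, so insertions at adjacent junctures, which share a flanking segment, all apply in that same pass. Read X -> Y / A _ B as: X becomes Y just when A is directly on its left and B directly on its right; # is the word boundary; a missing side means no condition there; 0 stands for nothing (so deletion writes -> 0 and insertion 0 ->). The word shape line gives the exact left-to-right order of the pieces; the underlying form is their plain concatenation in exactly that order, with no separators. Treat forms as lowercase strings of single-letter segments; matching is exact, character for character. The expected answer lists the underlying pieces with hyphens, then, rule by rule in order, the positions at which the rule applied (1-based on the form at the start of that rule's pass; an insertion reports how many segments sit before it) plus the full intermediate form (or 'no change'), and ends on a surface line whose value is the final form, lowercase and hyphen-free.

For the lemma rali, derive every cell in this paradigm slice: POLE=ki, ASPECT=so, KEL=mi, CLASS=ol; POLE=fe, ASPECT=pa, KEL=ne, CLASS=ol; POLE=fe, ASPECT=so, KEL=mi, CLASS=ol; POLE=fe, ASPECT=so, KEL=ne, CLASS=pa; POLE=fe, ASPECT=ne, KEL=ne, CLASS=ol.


cell POLE=ki, ASPECT=so, KEL=mi, CLASS=ol:
underlying: ok-rali-pa-de-fo
1. f -> v, k -> g, s -> z, t -> d / V _ V: fires at position(s) 11: okralipadevo
2. d -> t, g -> k, v -> f, z -> s / _ #: no change
surface: okralipadevo

cell POLE=fe, ASPECT=pa, KEL=ne, CLASS=ol:
underlying: mok-rali-d-de-sv
1. f -> v, k -> g, s -> z, t -> d / V _ V: no change
2. d -> t, g -> k, v -> f, z -> s / _ #: fires at position(s) 12: mokraliddesf
surface: mokraliddesf

cell POLE=fe, ASPECT=so, KEL=mi, CLASS=ol:
underlying: ok-rali-pa-de-sv
1. f -> v, k -> g, s -> z, t -> d / V _ V: no change
2. d -> t, g -> k, v -> f, z -> s / _ #: fires at position(s) 12: okralipadesf
surface: okralipadesf

cell POLE=fe, ASPECT=so, KEL=ne, CLASS=pa:
underlying: ok-rali-d-al-sv
1. f -> v, k -> g, s -> z, t -> d / V _ V: no change
2. d -> t, g -> k, v -> f, z -> s / _ #: fires at position(s) 11: okralidalsf
surface: okralidalsf

cell POLE=fe, ASPECT=ne, KEL=ne, CLASS=ol:
underlying: u-rali-d-de-sv
1. f -> v, k -> g, s -> z, t -> d / V _ V: no change
2. d -> t, g -> k, v -> f, z -> s / _ #: fires at position(s) 10: uraliddesf
surface: uraliddesf


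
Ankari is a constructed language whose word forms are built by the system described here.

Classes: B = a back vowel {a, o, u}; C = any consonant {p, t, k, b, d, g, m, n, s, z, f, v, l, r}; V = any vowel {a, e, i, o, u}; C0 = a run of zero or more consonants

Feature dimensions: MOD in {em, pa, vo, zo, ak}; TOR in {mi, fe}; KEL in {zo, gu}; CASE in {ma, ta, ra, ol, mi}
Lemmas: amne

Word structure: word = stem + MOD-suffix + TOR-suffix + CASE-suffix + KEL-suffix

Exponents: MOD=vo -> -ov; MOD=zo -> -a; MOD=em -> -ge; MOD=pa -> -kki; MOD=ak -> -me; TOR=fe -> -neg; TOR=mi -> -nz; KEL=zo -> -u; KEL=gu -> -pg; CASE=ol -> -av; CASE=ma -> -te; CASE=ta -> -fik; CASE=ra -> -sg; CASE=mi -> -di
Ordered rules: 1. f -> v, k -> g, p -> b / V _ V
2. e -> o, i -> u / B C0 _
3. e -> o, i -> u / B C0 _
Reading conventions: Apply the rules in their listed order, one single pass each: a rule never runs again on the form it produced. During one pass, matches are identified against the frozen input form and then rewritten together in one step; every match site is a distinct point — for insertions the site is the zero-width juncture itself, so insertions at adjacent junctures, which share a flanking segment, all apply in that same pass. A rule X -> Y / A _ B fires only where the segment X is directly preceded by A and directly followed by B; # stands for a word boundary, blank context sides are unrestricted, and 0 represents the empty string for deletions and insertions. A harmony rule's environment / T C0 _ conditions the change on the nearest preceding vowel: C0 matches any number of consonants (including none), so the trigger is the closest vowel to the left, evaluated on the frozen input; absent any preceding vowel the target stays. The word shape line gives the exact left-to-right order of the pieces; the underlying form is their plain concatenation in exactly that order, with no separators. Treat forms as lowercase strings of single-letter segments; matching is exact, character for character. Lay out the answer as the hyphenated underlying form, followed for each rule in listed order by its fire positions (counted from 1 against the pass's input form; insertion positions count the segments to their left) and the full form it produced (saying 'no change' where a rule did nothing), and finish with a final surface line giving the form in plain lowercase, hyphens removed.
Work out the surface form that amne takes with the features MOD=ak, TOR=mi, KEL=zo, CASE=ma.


underlying: amne-me-nz-te-u
1. f -> v, k -> g, p -> b / V _ V: no change
2. e -> o, i -> u / B C0 _: fires at position(s) 4: amnomenzteu
3. e -> o, i -> u / B C0 _: fires at position(s) 6: amnomonzteu
surface: amnomonzteu


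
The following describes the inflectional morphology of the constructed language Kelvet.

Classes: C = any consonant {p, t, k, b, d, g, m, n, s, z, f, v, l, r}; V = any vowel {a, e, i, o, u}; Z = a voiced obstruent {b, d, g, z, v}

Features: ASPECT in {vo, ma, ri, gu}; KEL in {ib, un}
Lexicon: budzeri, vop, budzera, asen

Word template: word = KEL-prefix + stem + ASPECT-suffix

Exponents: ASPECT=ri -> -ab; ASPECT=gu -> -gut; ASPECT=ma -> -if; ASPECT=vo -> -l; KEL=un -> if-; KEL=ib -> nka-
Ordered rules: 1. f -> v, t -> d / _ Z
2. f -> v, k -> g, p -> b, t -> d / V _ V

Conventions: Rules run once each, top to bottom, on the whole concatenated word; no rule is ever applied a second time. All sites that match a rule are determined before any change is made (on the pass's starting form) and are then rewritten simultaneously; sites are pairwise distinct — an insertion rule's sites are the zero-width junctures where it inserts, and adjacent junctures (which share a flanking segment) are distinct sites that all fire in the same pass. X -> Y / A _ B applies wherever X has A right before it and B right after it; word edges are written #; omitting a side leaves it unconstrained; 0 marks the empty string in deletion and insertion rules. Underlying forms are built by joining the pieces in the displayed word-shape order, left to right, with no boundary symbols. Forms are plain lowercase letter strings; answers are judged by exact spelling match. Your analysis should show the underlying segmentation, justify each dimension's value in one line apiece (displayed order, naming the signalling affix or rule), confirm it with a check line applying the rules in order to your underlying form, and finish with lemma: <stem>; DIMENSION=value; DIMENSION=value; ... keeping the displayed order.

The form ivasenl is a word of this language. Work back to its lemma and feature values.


underlying: if-asen-l
ASPECT=vo - signalled by the affix -l
KEL=un - signalled by the affix if-
check: ifasenl -> ifasenl -> ivasenl
lemma: asen; ASPECT=vo; KEL=un


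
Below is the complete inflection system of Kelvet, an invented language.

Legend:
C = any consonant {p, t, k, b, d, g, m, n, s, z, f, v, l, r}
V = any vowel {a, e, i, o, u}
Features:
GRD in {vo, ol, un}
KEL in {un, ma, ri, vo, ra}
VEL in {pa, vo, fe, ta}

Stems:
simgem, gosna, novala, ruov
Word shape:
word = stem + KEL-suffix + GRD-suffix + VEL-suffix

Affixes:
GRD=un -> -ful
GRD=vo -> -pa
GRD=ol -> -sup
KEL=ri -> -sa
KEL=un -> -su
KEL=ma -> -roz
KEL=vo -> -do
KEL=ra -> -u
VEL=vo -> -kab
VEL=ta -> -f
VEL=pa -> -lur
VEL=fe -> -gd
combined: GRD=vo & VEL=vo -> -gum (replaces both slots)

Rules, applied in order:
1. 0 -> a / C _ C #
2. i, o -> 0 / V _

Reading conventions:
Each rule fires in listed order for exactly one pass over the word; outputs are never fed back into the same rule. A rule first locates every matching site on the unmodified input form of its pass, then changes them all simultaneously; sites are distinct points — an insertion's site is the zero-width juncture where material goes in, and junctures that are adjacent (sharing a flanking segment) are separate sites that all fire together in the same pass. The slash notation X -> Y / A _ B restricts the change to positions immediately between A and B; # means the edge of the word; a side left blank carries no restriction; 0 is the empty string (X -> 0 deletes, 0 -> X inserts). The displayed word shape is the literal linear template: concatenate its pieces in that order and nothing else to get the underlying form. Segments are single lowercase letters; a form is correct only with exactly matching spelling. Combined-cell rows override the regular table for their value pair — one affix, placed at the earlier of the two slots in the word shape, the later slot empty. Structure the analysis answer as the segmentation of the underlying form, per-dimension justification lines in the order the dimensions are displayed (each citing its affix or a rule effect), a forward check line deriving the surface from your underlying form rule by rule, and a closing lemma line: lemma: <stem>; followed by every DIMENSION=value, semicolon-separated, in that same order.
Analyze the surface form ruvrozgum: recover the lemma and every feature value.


underlying: ruov-roz-gum
GRD=vo - signalled by the combined affix row
KEL=ma - signalled by the affix -roz
VEL=vo - signalled by the combined affix row
check: ruovrozgum -> ruovrozgum -> ruvrozgum
lemma: ruov; GRD=vo; KEL=ma; VEL=vo


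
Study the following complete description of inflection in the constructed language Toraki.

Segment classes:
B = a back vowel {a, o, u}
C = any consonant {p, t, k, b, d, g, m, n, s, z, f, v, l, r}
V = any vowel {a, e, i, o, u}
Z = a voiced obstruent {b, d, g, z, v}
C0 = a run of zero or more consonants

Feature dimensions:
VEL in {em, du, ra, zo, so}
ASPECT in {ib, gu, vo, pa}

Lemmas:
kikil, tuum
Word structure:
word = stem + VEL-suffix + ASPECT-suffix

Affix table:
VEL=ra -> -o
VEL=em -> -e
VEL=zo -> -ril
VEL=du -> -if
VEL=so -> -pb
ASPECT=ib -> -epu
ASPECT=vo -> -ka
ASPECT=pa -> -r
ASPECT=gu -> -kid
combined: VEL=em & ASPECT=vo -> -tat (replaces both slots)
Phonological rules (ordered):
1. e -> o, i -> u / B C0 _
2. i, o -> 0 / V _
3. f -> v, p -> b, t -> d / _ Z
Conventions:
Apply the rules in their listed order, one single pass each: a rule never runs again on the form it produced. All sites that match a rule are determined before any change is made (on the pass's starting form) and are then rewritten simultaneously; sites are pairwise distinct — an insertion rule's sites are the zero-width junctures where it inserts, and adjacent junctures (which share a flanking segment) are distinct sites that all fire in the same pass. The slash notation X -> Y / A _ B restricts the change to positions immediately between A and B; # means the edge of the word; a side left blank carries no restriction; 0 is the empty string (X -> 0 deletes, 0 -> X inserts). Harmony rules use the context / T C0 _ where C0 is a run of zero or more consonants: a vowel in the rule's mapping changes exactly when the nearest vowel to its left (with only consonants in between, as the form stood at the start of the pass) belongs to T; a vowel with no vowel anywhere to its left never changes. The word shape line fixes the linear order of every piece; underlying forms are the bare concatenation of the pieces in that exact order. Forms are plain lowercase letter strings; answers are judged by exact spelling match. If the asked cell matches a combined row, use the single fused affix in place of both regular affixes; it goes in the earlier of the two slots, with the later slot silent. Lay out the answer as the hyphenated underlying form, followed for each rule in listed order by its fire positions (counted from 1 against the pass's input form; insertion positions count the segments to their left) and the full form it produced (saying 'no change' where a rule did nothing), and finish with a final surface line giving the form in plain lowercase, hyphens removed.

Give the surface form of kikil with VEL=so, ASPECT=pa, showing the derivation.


underlying: kikil-pb-r
1. e -> o, i -> u / B C0 _: no change
2. i, o -> 0 / V _: no change
3. f -> v, p -> b, t -> d / _ Z: fires at position(s) 6: kikilbbr
surface: kikilbbr


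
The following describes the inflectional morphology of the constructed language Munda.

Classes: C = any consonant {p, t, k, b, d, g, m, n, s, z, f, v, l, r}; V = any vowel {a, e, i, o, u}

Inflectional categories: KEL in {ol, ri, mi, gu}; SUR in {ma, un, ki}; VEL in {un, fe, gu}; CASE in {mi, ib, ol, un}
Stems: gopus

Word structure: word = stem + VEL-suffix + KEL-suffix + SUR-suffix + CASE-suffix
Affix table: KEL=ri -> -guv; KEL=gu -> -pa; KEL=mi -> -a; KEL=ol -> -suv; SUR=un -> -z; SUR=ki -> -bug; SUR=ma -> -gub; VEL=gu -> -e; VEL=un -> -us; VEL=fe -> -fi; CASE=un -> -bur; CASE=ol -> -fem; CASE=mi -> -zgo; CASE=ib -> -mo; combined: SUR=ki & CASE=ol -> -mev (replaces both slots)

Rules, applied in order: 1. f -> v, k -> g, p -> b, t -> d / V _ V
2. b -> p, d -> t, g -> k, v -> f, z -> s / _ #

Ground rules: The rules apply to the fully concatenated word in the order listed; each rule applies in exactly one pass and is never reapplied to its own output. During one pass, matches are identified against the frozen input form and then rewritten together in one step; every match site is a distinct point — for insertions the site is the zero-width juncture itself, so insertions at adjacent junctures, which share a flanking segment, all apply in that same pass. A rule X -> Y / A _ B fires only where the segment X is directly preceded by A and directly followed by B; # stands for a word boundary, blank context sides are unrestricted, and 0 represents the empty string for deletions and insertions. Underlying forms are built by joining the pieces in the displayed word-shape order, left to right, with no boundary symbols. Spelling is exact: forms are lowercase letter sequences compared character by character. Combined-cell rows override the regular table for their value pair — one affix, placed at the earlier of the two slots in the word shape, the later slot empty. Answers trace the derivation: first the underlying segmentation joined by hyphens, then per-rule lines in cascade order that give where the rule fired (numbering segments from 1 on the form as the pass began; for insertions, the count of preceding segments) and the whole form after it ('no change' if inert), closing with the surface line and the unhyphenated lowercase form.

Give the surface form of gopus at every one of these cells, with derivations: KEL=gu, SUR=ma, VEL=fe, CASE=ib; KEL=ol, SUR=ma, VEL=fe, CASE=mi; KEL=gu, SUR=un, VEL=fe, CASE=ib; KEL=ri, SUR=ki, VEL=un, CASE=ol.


cell KEL=gu, SUR=ma, VEL=fe, CASE=ib:
underlying: gopus-fi-pa-gub-mo
1. f -> v, k -> g, p -> b, t -> d / V _ V: fires at position(s) 3, 8: gobusfibagubmo
2. b -> p, d -> t, g -> k, v -> f, z -> s / _ #: no change
surface: gobusfibagubmo

cell KEL=ol, SUR=ma, VEL=fe, CASE=mi:
underlying: gopus-fi-suv-gub-zgo
1. f -> v, k -> g, p -> b, t -> d / V _ V: fires at position(s) 3: gobusfisuvgubzgo
2. b -> p, d -> t, g -> k, v -> f, z -> s / _ #: no change
surface: gobusfisuvgubzgo

cell KEL=gu, SUR=un, VEL=fe, CASE=ib:
underlying: gopus-fi-pa-z-mo
1. f -> v, k -> g, p -> b, t -> d / V _ V: fires at position(s) 3, 8: gobusfibazmo
2. b -> p, d -> t, g -> k, v -> f, z -> s / _ #: no change
surface: gobusfibazmo

cell KEL=ri, SUR=ki, VEL=un, CASE=ol:
underlying: gopus-us-guv-mev
1. f -> v, k -> g, p -> b, t -> d / V _ V: fires at position(s) 3: gobususguvmev
2. b -> p, d -> t, g -> k, v -> f, z -> s / _ #: fires at position(s) 13: gobususguvmef
surface: gobususguvmef


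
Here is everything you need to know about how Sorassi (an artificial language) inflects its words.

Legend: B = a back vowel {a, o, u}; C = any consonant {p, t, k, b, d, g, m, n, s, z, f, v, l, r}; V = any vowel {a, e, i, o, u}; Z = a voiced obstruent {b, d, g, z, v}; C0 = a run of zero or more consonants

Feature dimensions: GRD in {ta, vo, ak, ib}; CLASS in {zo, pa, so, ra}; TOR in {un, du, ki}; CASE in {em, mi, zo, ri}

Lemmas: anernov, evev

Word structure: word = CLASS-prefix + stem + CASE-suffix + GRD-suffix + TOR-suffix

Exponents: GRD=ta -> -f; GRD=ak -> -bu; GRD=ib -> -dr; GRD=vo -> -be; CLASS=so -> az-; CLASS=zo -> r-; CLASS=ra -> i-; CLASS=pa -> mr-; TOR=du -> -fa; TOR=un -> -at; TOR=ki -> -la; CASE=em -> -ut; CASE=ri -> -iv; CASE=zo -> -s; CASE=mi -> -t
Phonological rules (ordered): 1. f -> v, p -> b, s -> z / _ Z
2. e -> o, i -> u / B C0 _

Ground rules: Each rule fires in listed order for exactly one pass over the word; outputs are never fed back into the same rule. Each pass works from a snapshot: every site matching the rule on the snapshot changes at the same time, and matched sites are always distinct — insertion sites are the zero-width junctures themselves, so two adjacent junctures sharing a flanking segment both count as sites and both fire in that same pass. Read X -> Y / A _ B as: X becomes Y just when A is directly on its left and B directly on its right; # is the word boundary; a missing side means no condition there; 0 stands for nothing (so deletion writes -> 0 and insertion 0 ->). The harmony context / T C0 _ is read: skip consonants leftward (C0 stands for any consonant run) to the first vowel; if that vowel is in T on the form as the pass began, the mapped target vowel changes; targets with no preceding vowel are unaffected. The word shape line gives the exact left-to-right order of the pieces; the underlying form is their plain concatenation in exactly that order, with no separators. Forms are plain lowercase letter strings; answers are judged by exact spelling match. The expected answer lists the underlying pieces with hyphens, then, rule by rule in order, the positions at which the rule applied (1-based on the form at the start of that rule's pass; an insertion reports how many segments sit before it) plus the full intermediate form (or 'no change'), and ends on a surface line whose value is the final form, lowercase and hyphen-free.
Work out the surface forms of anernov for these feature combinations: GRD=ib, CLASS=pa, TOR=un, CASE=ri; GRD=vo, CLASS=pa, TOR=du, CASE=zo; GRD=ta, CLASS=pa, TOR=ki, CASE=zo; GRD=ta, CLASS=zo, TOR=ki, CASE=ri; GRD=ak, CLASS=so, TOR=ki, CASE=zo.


cell GRD=ib, CLASS=pa, TOR=un, CASE=ri:
underlying: mr-anernov-iv-dr-at
1. f -> v, p -> b, s -> z / _ Z: no change
2. e -> o, i -> u / B C0 _: fires at position(s) 5, 10: mranornovuvdrat
surface: mranornovuvdrat

cell GRD=vo, CLASS=pa, TOR=du, CASE=zo:
underlying: mr-anernov-s-be-fa
1. f -> v, p -> b, s -> z / _ Z: fires at position(s) 10: mranernovzbefa
2. e -> o, i -> u / B C0 _: fires at position(s) 5, 12: mranornovzbofa
surface: mranornovzbofa

cell GRD=ta, CLASS=pa, TOR=ki, CASE=zo:
underlying: mr-anernov-s-f-la
1. f -> v, p -> b, s -> z / _ Z: no change
2. e -> o, i -> u / B C0 _: fires at position(s) 5: mranornovsfla
surface: mranornovsfla

cell GRD=ta, CLASS=zo, TOR=ki, CASE=ri:
underlying: r-anernov-iv-f-la
1. f -> v, p -> b, s -> z / _ Z: no change
2. e -> o, i -> u / B C0 _: fires at position(s) 4, 9: ranornovuvfla
surface: ranornovuvfla

cell GRD=ak, CLASS=so, TOR=ki, CASE=zo:
underlying: az-anernov-s-bu-la
1. f -> v, p -> b, s -> z / _ Z: fires at position(s) 10: azanernovzbula
2. e -> o, i -> u / B C0 _: fires at position(s) 5: azanornovzbula
surface: azanornovzbula


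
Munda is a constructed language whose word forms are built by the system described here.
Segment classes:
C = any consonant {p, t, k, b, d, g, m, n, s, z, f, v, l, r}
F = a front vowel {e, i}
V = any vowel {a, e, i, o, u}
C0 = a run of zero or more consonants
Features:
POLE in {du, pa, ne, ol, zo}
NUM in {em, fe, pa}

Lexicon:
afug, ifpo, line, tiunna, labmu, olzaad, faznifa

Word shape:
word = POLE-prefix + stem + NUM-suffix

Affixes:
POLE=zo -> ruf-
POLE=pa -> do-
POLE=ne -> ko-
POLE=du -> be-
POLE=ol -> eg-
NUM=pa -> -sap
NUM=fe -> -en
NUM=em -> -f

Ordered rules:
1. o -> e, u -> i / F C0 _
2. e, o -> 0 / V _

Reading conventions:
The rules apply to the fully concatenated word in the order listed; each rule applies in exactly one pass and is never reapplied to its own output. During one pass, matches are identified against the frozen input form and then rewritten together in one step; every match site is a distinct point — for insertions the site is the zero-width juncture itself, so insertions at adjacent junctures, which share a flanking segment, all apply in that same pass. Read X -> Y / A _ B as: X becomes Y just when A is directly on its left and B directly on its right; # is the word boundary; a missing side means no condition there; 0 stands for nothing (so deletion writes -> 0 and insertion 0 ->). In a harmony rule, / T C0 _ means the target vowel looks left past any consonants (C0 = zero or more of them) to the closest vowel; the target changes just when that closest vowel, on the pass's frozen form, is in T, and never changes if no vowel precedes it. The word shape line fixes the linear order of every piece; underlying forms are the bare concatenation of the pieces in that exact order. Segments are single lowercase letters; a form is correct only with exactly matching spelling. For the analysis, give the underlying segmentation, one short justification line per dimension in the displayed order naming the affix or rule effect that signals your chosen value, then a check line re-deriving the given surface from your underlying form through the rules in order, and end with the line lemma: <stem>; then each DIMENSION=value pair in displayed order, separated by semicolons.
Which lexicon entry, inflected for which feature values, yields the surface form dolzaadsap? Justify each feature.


underlying: do-olzaad-sap
POLE=pa - signalled by the affix do-
NUM=pa - signalled by the affix -sap
check: doolzaadsap -> doolzaadsap -> dolzaadsap
lemma: olzaad; POLE=pa; NUM=pa
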